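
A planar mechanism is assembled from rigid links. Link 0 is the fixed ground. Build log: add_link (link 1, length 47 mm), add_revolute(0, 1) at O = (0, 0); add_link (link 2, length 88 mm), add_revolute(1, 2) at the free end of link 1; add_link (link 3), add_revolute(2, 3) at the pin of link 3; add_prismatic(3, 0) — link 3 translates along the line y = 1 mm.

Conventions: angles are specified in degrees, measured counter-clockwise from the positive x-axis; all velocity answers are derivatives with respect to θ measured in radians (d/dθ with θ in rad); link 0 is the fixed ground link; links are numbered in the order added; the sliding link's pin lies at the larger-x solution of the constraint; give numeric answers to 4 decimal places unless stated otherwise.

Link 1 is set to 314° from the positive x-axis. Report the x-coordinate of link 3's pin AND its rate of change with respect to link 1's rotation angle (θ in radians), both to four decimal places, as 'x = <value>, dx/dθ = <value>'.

geometry: r = 47 mm, L = 88 mm, e = 1 mm
crank pin P = (r cos θ, r sin θ) = (32.648943, -33.808971)
h = r sin θ − e = -33.808971 − 1 = -34.808971
x = r cos θ + √(L² − h²) = 32.648943 + 80.822865 = 113.471809
dx/dθ = −r sin θ − h·r cos θ/√(L² − h²) (θ in radians; h = -34.808971) = 47.870290

x = 113.4718, dx/dθ = 47.8703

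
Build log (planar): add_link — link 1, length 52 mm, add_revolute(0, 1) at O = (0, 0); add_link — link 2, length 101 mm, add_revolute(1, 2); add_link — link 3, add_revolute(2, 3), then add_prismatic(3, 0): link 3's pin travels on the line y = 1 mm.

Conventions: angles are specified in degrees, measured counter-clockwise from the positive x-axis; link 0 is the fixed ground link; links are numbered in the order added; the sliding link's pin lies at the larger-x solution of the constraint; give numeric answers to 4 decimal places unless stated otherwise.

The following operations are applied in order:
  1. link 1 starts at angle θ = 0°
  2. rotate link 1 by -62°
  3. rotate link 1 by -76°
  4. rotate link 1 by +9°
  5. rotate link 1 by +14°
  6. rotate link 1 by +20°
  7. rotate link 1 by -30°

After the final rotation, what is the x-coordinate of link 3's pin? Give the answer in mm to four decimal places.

geometry: r = 52 mm, L = 101 mm, e = 1 mm; θ starts at 0°
rotate link 1 by -62°: θ ← 0° -62° = -62°
rotate link 1 by -76°: θ ← -62° -76° = -138°
rotate link 1 by +9°: θ ← -138° +9° = -129°
rotate link 1 by +14°: θ ← -129° +14° = -115°
rotate link 1 by +20°: θ ← -115° +20° = -95°
rotate link 1 by -30°: θ ← -95° -30° = -125°
crank pin P = (r cos θ, r sin θ) = (-29.825975, -42.595906)
h = r sin θ − e = -42.595906 − 1 = -43.595906
x = r cos θ + √(L² − h²) = -29.825975 + 91.106514 = 61.280540

61.2805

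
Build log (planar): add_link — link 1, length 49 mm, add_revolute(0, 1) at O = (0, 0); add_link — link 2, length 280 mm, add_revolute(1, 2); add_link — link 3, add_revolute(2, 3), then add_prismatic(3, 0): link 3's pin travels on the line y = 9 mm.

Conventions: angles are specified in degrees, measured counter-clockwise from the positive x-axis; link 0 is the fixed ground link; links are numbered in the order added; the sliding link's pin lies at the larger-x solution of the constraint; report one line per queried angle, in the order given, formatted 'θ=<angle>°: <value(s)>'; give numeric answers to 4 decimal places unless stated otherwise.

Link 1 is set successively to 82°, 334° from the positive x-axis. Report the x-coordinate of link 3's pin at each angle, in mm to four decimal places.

geometry: r = 49 mm, L = 280 mm, e = 9 mm
θ=82°: crank pin P = (r cos θ, r sin θ) = (6.819482, 48.523135)
θ=82°: h = r sin θ − e = 48.523135 − 9 = 39.523135
θ=82°: x = r cos θ + √(L² − h²) = 6.819482 + 277.196540 = 284.016022
θ=334°: crank pin P = (r cos θ, r sin θ) = (44.040908, -21.480186)
θ=334°: h = r sin θ − e = -21.480186 − 9 = -30.480186
θ=334°: x = r cos θ + √(L² − h²) = 44.040908 + 278.336053 = 322.376961

θ=82°: 284.0160
θ=334°: 322.3770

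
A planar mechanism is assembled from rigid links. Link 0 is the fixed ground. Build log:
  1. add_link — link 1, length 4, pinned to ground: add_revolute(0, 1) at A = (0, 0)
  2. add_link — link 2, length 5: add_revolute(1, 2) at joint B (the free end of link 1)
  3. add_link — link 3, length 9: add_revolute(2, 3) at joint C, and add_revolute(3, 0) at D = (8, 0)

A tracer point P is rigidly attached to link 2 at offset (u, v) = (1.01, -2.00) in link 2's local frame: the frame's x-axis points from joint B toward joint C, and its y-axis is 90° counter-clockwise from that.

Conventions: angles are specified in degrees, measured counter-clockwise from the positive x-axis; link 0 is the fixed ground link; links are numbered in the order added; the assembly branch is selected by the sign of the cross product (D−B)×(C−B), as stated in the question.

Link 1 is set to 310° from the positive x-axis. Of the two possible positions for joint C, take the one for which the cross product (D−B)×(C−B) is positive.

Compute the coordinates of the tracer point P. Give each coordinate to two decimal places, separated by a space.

A=(0,0), D=(8.00,0)
B = A + 4.00·(cos310°, sin310°) = (2.5712, -3.0642)
|BD| = 6.2339
circle(B,5.00) ∩ circle(D,9.00): a=-1.3746, h=4.8073
  candidates: C₊=(-0.9889,0.4467) cross=29.968; C₋=(3.7370,-7.9264) cross=-29.968
  branch + wants cross > 0 → take C=(-0.9889,0.4467) (cross=29.968)
ex = (C−B)/|BC| = (-0.7120,0.7022); ey = (-0.7022,-0.7120)
P = B + 1.01·ex + -2.00·ey = (3.2564,-0.9310)

3.26 -0.93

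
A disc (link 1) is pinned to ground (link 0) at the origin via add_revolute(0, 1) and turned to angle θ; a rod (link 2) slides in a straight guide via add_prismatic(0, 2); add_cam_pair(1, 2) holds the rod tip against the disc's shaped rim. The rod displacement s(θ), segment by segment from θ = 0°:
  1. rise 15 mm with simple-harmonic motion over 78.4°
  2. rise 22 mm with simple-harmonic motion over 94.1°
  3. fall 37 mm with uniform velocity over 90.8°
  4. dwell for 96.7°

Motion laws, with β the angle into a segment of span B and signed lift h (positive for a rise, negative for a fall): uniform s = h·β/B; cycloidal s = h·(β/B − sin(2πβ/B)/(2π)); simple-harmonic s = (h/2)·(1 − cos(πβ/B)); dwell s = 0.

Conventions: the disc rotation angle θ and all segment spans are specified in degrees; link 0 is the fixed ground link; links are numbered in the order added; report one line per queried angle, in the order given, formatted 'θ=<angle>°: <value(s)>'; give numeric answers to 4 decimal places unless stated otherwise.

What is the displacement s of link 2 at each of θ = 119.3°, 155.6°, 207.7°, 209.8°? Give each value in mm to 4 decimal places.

segment 1 (0° to 78.4°, simple-harmonic, h = 15) is passed completely: s = 0.0000 + (15) = 15.0000
θ = 119.3° falls in segment 2 (78.4° to 172.5°, simple-harmonic, h = 22): β = 119.3 − 78.4 = 40.9°, B = 94.1°; Δs = 22/2·(1 − cos(π·0.4346)) = 8.7573; s = 15.0000 + 8.7573 = 23.7573
θ = 155.6° falls in segment 2 (78.4° to 172.5°, simple-harmonic, h = 22): β = 155.6 − 78.4 = 77.2°, B = 94.1°; Δs = 22/2·(1 − cos(π·0.8204)) = 20.2951; s = 15.0000 + 20.2951 = 35.2951
segment 2 (78.4° to 172.5°, simple-harmonic, h = 22) is passed completely: s = 15.0000 + (22) = 37.0000
θ = 207.7° falls in segment 3 (172.5° to 263.3°, uniform, h = -37): β = 207.7 − 172.5 = 35.2°, B = 90.8°; Δs = -37·35.2/90.8 = -14.3436; s = 37.0000 − 14.3436 = 22.6564
θ = 209.8° falls in segment 3 (172.5° to 263.3°, uniform, h = -37): β = 209.8 − 172.5 = 37.3°, B = 90.8°; Δs = -37·37.3/90.8 = -15.1993; s = 37.0000 − 15.1993 = 21.8007

θ=119.3°: 23.7573
θ=155.6°: 35.2951
θ=207.7°: 22.6564
θ=209.8°: 21.8007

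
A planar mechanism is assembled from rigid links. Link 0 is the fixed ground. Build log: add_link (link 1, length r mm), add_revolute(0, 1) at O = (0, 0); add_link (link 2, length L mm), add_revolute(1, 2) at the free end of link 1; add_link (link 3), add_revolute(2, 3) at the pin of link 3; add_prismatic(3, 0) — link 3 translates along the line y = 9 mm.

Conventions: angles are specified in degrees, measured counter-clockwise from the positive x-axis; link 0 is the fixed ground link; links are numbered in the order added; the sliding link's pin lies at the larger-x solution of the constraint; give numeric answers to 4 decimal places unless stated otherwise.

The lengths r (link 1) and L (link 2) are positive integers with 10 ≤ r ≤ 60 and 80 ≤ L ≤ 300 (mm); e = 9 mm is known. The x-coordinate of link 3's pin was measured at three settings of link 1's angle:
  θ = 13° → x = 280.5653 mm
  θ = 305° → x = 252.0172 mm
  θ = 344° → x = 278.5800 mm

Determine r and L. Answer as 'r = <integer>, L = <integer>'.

constraint per measurement: (x − r cos θ)² + (r sin θ − e)² = L²
subtracting the θ₁ and θ₂ equations cancels the r² and L² terms:
r = (x₁² − x₂²) / (2[(x₁cos θ₁ + e sin θ₁) − (x₂cos θ₂ + e sin θ₂)]) = 55.0000 → r = 55
L² = (x₁ − r cos θ₁)² + (r sin θ₁ − e)² = 51528.9988 → L = 227.0000 → L = 227
check at θ₃=344°: x = 278.5800 (printed 278.5800) ✓

r = 55, L = 227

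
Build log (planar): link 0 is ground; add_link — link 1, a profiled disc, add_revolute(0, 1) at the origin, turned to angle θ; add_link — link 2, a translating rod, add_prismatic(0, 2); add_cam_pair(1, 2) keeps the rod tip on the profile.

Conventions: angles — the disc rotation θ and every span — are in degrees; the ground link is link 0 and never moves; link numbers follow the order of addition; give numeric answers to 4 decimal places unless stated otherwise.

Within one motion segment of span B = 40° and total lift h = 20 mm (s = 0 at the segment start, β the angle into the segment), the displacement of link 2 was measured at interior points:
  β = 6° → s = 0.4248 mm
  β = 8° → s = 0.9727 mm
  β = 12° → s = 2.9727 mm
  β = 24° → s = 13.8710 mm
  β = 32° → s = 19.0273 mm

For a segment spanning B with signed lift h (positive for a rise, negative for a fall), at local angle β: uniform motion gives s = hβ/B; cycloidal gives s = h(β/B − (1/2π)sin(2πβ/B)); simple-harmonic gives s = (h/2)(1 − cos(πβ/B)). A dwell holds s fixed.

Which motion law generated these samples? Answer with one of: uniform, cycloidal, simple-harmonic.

candidates at β/B = r: uniform s = h·r (linear in β); cycloidal s = h·(r − sin(2πr)/(2π)); simple-harmonic s = (h/2)(1 − cos(πr))
β=6°: printed 0.4248 | uniform 3.0000, cycloidal 0.4248, simple-harmonic 1.0899
β=8°: printed 0.9727 | uniform 4.0000, cycloidal 0.9727, simple-harmonic 1.9098
β=12°: printed 2.9727 | uniform 6.0000, cycloidal 2.9727, simple-harmonic 4.1221
β=24°: printed 13.8710 | uniform 12.0000, cycloidal 13.8710, simple-harmonic 13.0902
β=32°: printed 19.0273 | uniform 16.0000, cycloidal 19.0273, simple-harmonic 18.0902
only one law matches every sample → cycloidal

cycloidal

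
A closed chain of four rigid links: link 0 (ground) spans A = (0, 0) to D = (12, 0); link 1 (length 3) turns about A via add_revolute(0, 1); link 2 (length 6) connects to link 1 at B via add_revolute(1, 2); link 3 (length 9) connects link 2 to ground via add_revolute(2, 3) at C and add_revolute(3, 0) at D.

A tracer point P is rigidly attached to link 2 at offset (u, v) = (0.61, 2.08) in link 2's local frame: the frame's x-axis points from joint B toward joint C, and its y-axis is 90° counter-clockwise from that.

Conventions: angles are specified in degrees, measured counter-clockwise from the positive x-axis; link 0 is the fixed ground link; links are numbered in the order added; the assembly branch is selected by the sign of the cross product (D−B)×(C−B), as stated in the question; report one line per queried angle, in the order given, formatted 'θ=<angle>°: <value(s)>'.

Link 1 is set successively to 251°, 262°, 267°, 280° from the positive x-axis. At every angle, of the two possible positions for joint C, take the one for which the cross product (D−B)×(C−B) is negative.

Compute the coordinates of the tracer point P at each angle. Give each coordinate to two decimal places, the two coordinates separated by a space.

A=(0,0), D=(12.00,0)
θ=251°: B = A + 3.00·(cos251°, sin251°) = (-0.9767, -2.8366)
θ=251°: |BD| = 13.2831
θ=251°: circle(B,6.00) ∩ circle(D,9.00): a=4.9477, h=3.3942
θ=251°:   candidates: C₊=(3.1320,1.5359) cross=45.085; C₋=(4.5817,-5.0959) cross=-45.085
θ=251°:   branch - wants cross < 0 → take C=(4.5817,-5.0959) (cross=-45.085)
θ=251°: ex = (C−B)/|BC| = (0.9264,-0.3766); ey = (0.3766,0.9264)
θ=251°: P = B + 0.61·ex + 2.08·ey = (0.3716,-1.1394)
θ=262°: B = A + 3.00·(cos262°, sin262°) = (-0.4175, -2.9708)
θ=262°: |BD| = 12.7679
θ=262°: circle(B,6.00) ∩ circle(D,9.00): a=4.6217, h=3.8262
θ=262°:   candidates: C₊=(3.1871,1.8257) cross=48.852; C₋=(4.9676,-5.6166) cross=-48.852
θ=262°:   branch - wants cross < 0 → take C=(4.9676,-5.6166) (cross=-48.852)
θ=262°: ex = (C−B)/|BC| = (0.8975,-0.4410); ey = (0.4410,0.8975)
θ=262°: P = B + 0.61·ex + 2.08·ey = (1.0472,-1.3729)
θ=267°: B = A + 3.00·(cos267°, sin267°) = (-0.1570, -2.9959)
θ=267°: |BD| = 12.5207
θ=267°: circle(B,6.00) ∩ circle(D,9.00): a=4.4633, h=4.0098
θ=267°:   candidates: C₊=(3.2172,1.9654) cross=50.206; C₋=(5.1361,-5.8213) cross=-50.206
θ=267°:   branch - wants cross < 0 → take C=(5.1361,-5.8213) (cross=-50.206)
θ=267°: ex = (C−B)/|BC| = (0.8822,-0.4709); ey = (0.4709,0.8822)
θ=267°: P = B + 0.61·ex + 2.08·ey = (1.3606,-1.4482)
θ=280°: B = A + 3.00·(cos280°, sin280°) = (0.5209, -2.9544)
θ=280°: |BD| = 11.8532
θ=280°: circle(B,6.00) ∩ circle(D,9.00): a=4.0284, h=4.4466
θ=280°:   candidates: C₊=(3.3138,2.3559) cross=52.706; C₋=(5.5305,-6.2566) cross=-52.706
θ=280°:   branch - wants cross < 0 → take C=(5.5305,-6.2566) (cross=-52.706)
θ=280°: ex = (C−B)/|BC| = (0.8349,-0.5504); ey = (0.5504,0.8349)
θ=280°: P = B + 0.61·ex + 2.08·ey = (2.1750,-1.5535)

θ=251°: 0.37 -1.14
θ=262°: 1.05 -1.37
θ=267°: 1.36 -1.45
θ=280°: 2.18 -1.55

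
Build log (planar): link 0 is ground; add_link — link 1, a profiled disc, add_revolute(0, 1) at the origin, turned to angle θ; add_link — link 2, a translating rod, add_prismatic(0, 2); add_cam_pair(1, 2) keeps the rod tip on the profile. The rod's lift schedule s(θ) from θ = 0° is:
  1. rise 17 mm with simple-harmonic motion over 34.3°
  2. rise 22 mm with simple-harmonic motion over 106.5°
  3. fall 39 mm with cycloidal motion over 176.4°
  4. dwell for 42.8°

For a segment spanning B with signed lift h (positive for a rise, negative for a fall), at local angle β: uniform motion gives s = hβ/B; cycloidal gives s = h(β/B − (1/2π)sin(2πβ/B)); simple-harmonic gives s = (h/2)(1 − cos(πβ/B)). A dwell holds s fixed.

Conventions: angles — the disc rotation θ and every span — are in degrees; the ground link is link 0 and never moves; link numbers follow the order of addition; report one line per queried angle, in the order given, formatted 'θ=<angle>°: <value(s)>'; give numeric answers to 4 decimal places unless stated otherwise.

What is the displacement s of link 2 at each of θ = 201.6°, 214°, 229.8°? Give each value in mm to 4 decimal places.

seg 1 [0°–34.3°] simple-harmonic, h=17: full span → s += 17 → s = 17.0000
seg 2 [34.3°–140.8°] simple-harmonic, h=22: full span → s += 22 → s = 39.0000
seg 3 [140.8°–317.2°] cycloidal, h=-39: θ=201.6° here. β=60.8, B=176.4. -39·(0.3447 − sin(2π·0.3447)/(2π)) = -8.3013 → s = 30.6987
seg 3 [140.8°–317.2°] cycloidal, h=-39: θ=214° here. β=73.2, B=176.4. -39·(0.4150 − sin(2π·0.4150)/(2π)) = -13.0229 → s = 25.9771
seg 3 [140.8°–317.2°] cycloidal, h=-39: θ=229.8° here. β=89, B=176.4. -39·(0.5045 − sin(2π·0.5045)/(2π)) = -19.8537 → s = 19.1463

θ=201.6°: 30.6987
θ=214°: 25.9771
θ=229.8°: 19.1463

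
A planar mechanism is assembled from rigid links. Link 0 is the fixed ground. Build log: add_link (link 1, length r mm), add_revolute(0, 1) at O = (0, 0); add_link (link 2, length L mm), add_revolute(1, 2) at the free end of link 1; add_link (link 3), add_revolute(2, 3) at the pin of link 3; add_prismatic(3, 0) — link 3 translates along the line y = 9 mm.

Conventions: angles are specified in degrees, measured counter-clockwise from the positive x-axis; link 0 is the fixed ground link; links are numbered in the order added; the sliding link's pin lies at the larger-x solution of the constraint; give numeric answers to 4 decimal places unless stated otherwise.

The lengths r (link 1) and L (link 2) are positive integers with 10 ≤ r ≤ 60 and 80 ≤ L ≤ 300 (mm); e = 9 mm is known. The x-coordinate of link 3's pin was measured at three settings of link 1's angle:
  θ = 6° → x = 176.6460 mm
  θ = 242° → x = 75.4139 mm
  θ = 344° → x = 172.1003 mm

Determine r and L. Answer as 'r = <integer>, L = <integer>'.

constraint per measurement: (x − r cos θ)² + (r sin θ − e)² = L²
subtracting the θ₁ and θ₂ equations cancels the r² and L² terms:
r = (x₁² − x₂²) / (2[(x₁cos θ₁ + e sin θ₁) − (x₂cos θ₂ + e sin θ₂)]) = 58.0000 → r = 58
L² = (x₁ − r cos θ₁)² + (r sin θ₁ − e)² = 14160.9971 → L = 119.0000 → L = 119
check at θ₃=344°: x = 172.1003 (printed 172.1003) ✓

r = 58, L = 119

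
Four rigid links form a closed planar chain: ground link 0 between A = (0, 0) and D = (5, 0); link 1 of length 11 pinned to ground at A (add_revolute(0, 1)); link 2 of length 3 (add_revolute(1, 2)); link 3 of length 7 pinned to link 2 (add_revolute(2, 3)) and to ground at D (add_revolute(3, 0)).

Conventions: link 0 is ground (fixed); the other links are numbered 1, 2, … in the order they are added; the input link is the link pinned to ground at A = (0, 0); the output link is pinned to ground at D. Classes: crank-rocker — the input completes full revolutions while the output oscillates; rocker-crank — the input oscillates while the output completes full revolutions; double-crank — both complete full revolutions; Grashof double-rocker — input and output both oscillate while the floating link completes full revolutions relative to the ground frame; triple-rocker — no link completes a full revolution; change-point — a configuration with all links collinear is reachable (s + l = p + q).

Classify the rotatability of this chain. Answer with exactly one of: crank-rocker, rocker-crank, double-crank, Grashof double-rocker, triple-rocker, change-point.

lengths: ground=5, input=11, coupler=3, output=7
sorted: s=3 (shortest), l=11 (longest), p+q=12
s + l = 14 vs p + q = 12
s + l > p + q → non-Grashof → no link fully rotates → triple-rocker

triple-rocker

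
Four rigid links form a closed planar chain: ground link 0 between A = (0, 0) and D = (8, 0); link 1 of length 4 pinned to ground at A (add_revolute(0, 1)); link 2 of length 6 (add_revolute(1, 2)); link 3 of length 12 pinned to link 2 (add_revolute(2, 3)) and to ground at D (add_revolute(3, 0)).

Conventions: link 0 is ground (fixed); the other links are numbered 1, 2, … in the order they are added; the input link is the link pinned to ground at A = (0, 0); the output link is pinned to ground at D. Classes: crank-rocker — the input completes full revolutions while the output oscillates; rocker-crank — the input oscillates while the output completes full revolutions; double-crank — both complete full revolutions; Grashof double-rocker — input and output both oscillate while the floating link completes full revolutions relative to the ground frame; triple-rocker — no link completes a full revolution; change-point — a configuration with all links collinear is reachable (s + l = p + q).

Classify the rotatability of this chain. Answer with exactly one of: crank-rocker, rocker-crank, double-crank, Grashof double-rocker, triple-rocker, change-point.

lengths: ground=8, input=4, coupler=6, output=12
sorted: s=4 (shortest), l=12 (longest), p+q=14
s + l = 16 vs p + q = 14
s + l > p + q → non-Grashof → no link fully rotates → triple-rocker

triple-rocker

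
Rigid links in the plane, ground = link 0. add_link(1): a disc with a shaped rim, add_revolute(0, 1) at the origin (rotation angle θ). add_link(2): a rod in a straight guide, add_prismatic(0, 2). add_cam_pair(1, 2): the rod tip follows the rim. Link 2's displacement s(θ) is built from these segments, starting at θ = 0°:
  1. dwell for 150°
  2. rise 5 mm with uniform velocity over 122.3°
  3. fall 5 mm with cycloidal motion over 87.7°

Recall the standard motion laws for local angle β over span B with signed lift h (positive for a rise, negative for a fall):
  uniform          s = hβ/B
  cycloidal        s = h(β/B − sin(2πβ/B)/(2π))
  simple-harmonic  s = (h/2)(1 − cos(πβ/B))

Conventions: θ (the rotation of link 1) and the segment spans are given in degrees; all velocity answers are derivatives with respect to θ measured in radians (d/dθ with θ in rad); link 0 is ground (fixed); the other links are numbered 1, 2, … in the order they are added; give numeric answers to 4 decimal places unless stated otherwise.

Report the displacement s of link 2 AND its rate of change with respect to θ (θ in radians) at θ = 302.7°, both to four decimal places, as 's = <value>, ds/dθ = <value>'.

segment 1 (0° to 150°, dwell): s unchanged at 0.0000
segment 2 (150° to 272.3°, uniform, h = 5) is passed completely: s = 0.0000 + (5) = 5.0000
θ = 302.7° falls in segment 3 (272.3° to 360°, cycloidal, h = -5): β = 302.7 − 272.3 = 30.4°, B = 87.7°; Δs = -5·(0.3466 − sin(2π·0.3466)/(2π)) = -1.0796; s = 5.0000 − 1.0796 = 3.9204
velocity in seg [272.3°–360°] (cycloidal), θ in radians: β = 30.4° = 0.5306 rad, B = 87.7° = 1.5307 rad; ds/dθ = (h/B)(1 − cos(2πβ/B)) = ((-5)/1.5307)(1 − cos(2π·0.3466)) = -5.130346 mm/rad

s = 3.9204, ds/dθ = -5.1303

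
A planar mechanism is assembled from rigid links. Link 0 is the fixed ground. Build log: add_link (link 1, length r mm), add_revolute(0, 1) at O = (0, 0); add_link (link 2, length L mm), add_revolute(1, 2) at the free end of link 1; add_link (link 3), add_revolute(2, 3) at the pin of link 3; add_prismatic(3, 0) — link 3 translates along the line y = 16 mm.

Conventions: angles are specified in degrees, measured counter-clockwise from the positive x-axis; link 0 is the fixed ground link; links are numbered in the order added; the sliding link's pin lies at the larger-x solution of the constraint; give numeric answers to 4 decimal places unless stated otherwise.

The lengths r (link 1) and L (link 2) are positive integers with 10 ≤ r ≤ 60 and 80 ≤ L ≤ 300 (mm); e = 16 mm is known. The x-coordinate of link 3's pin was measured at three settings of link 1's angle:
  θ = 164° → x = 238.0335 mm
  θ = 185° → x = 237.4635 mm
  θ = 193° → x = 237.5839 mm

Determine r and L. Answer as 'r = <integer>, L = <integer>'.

constraint per measurement: (x − r cos θ)² + (r sin θ − e)² = L²
subtracting the θ₁ and θ₂ equations cancels the r² and L² terms:
r = (x₁² − x₂²) / (2[(x₁cos θ₁ + e sin θ₁) − (x₂cos θ₂ + e sin θ₂)]) = 9.9997 → r = 10
L² = (x₁ − r cos θ₁)² + (r sin θ₁ − e)² = 61503.9929 → L = 248.0000 → L = 248
check at θ₃=193°: x = 237.5839 (printed 237.5839) ✓

r = 10, L = 248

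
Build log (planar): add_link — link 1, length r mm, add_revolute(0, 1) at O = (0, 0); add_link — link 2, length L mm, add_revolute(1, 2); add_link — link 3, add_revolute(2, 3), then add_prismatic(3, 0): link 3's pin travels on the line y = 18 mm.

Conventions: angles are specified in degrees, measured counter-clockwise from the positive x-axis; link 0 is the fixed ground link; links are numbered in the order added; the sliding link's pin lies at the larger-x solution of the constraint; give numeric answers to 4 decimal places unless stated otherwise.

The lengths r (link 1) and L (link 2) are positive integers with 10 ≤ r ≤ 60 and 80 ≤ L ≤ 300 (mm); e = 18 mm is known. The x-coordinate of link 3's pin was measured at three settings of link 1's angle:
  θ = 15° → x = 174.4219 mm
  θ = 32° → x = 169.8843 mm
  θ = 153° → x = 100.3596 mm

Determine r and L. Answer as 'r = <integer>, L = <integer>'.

constraint per measurement: (x − r cos θ)² + (r sin θ − e)² = L²
subtracting the θ₁ and θ₂ equations cancels the r² and L² terms:
r = (x₁² − x₂²) / (2[(x₁cos θ₁ + e sin θ₁) − (x₂cos θ₂ + e sin θ₂)]) = 40.0006 → r = 40
L² = (x₁ − r cos θ₁)² + (r sin θ₁ − e)² = 18496.0103 → L = 136.0000 → L = 136
check at θ₃=153°: x = 100.3596 (printed 100.3596) ✓

r = 40, L = 136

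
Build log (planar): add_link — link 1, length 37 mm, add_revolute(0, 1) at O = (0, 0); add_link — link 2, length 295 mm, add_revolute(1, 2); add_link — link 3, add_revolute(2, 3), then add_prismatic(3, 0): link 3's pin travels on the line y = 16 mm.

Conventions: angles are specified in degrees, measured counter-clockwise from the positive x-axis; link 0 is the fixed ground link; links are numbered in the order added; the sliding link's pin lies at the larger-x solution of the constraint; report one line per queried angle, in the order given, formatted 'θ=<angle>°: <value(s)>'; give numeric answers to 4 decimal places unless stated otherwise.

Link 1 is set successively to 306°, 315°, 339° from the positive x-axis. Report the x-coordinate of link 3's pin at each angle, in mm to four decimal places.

geometry: r = 37 mm, L = 295 mm, e = 16 mm
θ=306°: crank pin P = (r cos θ, r sin θ) = (21.748054, -29.933629)
θ=306°: h = r sin θ − e = -29.933629 − 16 = -45.933629
θ=306°: x = r cos θ + √(L² − h²) = 21.748054 + 291.401959 = 313.150013
θ=315°: crank pin P = (r cos θ, r sin θ) = (26.162951, -26.162951)
θ=315°: h = r sin θ − e = -26.162951 − 16 = -42.162951
θ=315°: x = r cos θ + √(L² − h²) = 26.162951 + 291.971378 = 318.134329
θ=339°: crank pin P = (r cos θ, r sin θ) = (34.542476, -13.259614)
θ=339°: h = r sin θ − e = -13.259614 − 16 = -29.259614
θ=339°: x = r cos θ + √(L² − h²) = 34.542476 + 293.545354 = 328.087830

θ=306°: 313.1500
θ=315°: 318.1343
θ=339°: 328.0878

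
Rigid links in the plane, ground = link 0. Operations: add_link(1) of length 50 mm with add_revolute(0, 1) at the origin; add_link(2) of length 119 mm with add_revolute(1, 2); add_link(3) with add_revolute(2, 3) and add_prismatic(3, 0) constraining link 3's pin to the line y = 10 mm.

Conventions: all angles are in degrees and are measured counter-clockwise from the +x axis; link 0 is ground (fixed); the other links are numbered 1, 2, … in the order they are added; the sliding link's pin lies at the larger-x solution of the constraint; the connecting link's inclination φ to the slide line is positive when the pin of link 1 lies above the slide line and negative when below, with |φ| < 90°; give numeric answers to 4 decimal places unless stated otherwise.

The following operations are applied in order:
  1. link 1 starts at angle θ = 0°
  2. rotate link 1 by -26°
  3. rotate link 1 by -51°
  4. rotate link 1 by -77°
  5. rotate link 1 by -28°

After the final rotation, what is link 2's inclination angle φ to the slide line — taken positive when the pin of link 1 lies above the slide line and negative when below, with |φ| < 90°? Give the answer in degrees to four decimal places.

geometry: r = 50 mm, L = 119 mm, e = 10 mm; θ starts at 0°
rotate link 1 by -26°: θ ← 0° -26° = -26°
rotate link 1 by -51°: θ ← -26° -51° = -77°
rotate link 1 by -77°: θ ← -77° -77° = -154°
rotate link 1 by -28°: θ ← -154° -28° = -182°
h = r sin θ − e = 1.744975 − 10 = -8.255025
sin φ = h / L = -8.255025 / 119 = -0.06936996
φ = arcsin(-0.06936996) = -3.977801°

-3.9778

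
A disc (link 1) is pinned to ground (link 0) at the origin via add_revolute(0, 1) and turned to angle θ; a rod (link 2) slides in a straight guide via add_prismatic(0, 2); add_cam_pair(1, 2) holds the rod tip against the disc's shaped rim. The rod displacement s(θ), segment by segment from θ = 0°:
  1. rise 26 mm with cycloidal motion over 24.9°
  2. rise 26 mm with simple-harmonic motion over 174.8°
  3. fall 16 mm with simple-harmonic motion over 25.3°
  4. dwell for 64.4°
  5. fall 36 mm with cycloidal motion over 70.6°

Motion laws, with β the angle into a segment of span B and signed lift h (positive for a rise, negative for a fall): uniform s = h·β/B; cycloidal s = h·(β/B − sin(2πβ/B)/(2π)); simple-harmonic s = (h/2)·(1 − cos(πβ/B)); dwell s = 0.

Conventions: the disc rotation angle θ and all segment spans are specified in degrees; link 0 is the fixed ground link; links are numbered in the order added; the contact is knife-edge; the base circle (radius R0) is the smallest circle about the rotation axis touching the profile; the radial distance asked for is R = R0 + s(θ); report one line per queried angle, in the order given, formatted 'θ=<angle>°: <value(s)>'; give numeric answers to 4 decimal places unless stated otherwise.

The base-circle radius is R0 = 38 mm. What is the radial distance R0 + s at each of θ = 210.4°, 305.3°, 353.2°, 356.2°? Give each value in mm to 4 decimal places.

segment 1 (0° to 24.9°, cycloidal, h = 26) is passed completely: s = 0.0000 + (26) = 26.0000
segment 2 (24.9° to 199.7°, simple-harmonic, h = 26) is passed completely: s = 26.0000 + (26) = 52.0000
θ = 210.4° falls in segment 3 (199.7° to 225°, simple-harmonic, h = -16): β = 210.4 − 199.7 = 10.7°, B = 25.3°; Δs = -16/2·(1 − cos(π·0.4229)) = -6.0818; s = 52.0000 − 6.0818 = 45.9182
segment 3 (199.7° to 225°, simple-harmonic, h = -16) is passed completely: s = 52.0000 + (-16) = 36.0000
segment 4 (225° to 289.4°, dwell): s unchanged at 36.0000
θ = 305.3° falls in segment 5 (289.4° to 360°, cycloidal, h = -36): β = 305.3 − 289.4 = 15.9°, B = 70.6°; Δs = -36·(0.2252 − sin(2π·0.2252)/(2π)) = -2.4474; s = 36.0000 − 2.4474 = 33.5526
θ = 353.2° falls in segment 5 (289.4° to 360°, cycloidal, h = -36): β = 353.2 − 289.4 = 63.8°, B = 70.6°; Δs = -36·(0.9037 − sin(2π·0.9037)/(2π)) = -35.7922; s = 36.0000 − 35.7922 = 0.2078
θ = 356.2° falls in segment 5 (289.4° to 360°, cycloidal, h = -36): β = 356.2 − 289.4 = 66.8°, B = 70.6°; Δs = -36·(0.9462 − sin(2π·0.9462)/(2π)) = -35.9633; s = 36.0000 − 35.9633 = 0.0367
θ=210.4°: R = R0 + s = 38 + 45.9182 = 83.9182
θ=305.3°: R = R0 + s = 38 + 33.5526 = 71.5526
θ=353.2°: R = R0 + s = 38 + 0.2078 = 38.2078
θ=356.2°: R = R0 + s = 38 + 0.0367 = 38.0367

θ=210.4°: 83.9182
θ=305.3°: 71.5526
θ=353.2°: 38.2078
θ=356.2°: 38.0367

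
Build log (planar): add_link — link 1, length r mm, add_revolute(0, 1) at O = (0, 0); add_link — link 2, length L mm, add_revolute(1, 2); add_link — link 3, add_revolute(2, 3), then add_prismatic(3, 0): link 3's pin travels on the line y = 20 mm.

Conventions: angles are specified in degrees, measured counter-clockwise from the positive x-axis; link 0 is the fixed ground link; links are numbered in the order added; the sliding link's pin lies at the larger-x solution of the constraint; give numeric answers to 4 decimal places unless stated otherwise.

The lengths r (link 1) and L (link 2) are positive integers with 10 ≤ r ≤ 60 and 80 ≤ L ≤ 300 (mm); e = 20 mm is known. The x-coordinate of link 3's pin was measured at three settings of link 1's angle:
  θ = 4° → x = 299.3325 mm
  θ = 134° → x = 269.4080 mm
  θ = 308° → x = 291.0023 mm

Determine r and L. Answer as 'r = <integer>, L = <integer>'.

constraint per measurement: (x − r cos θ)² + (r sin θ − e)² = L²
subtracting the θ₁ and θ₂ equations cancels the r² and L² terms:
r = (x₁² − x₂²) / (2[(x₁cos θ₁ + e sin θ₁) − (x₂cos θ₂ + e sin θ₂)]) = 18.0000 → r = 18
L² = (x₁ − r cos θ₁)² + (r sin θ₁ − e)² = 79524.0006 → L = 282.0000 → L = 282
check at θ₃=308°: x = 291.0023 (printed 291.0023) ✓

r = 18, L = 282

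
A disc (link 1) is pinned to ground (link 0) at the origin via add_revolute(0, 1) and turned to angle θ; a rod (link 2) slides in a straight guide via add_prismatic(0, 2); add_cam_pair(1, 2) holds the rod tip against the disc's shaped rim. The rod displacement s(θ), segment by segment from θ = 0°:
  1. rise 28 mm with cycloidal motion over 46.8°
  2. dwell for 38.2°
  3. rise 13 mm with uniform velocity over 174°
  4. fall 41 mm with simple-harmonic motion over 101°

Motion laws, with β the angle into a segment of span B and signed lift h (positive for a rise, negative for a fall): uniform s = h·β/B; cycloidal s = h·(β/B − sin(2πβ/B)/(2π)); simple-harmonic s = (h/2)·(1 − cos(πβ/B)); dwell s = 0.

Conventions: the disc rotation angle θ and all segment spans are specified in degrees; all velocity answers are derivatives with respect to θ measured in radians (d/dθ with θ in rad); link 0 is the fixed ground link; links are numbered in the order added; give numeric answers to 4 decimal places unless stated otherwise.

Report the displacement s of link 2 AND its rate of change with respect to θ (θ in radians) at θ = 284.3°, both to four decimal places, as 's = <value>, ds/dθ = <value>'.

segment 1 (0° to 46.8°, cycloidal, h = 28) is passed completely: s = 0.0000 + (28) = 28.0000
segment 2 (46.8° to 85°, dwell): s unchanged at 28.0000
segment 3 (85° to 259°, uniform, h = 13) is passed completely: s = 28.0000 + (13) = 41.0000
θ = 284.3° falls in segment 4 (259° to 360°, simple-harmonic, h = -41): β = 284.3 − 259 = 25.3°, B = 101°; Δs = -41/2·(1 − cos(π·0.2505)) = -6.0269; s = 41.0000 − 6.0269 = 34.9731
velocity in seg [259°–360°] (simple-harmonic), θ in radians: β = 25.3° = 0.4416 rad, B = 101° = 1.7628 rad; ds/dθ = (πh/(2B)) sin(πβ/B) = (π·(-41)/(2·1.7628)) sin(π·0.2505) = -25.874048 mm/rad

s = 34.9731, ds/dθ = -25.8740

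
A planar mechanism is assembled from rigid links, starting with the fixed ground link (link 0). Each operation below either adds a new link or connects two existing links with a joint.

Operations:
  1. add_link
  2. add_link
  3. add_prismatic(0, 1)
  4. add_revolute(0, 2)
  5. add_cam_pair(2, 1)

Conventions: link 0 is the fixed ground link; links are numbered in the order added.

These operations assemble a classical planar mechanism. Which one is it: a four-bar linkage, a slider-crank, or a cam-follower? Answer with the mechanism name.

links: 3 (incl. ground); joints: 1 revolute, 1 prismatic, 1 higher (cam) pair, forming one closed loop
3 links, revolute + prismatic + higher pair in one loop → cam-follower

cam-follower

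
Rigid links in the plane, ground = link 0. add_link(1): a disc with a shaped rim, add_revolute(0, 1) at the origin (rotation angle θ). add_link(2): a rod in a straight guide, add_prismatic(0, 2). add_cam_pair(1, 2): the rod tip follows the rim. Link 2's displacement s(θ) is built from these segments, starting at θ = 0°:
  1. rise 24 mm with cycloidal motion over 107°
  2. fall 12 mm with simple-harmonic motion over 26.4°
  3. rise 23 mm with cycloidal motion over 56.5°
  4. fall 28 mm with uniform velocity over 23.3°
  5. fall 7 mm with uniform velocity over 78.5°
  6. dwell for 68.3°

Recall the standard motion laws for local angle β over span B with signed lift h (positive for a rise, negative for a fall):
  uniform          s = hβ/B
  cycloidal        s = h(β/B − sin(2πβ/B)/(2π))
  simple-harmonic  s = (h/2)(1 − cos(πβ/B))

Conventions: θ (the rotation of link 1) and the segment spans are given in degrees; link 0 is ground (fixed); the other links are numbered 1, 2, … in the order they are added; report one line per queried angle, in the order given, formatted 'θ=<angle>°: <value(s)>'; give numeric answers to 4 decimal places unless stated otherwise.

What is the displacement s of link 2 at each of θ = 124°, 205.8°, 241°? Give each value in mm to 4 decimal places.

segment 1 (0° to 107°, cycloidal, h = 24) is passed completely: s = 0.0000 + (24) = 24.0000
θ = 124° falls in segment 2 (107° to 133.4°, simple-harmonic, h = -12): β = 124 − 107 = 17°, B = 26.4°; Δs = -12/2·(1 − cos(π·0.6439)) = -8.6217; s = 24.0000 − 8.6217 = 15.3783
segment 2 (107° to 133.4°, simple-harmonic, h = -12) is passed completely: s = 24.0000 + (-12) = 12.0000
segment 3 (133.4° to 189.9°, cycloidal, h = 23) is passed completely: s = 12.0000 + (23) = 35.0000
θ = 205.8° falls in segment 4 (189.9° to 213.2°, uniform, h = -28): β = 205.8 − 189.9 = 15.9°, B = 23.3°; Δs = -28·15.9/23.3 = -19.1073; s = 35.0000 − 19.1073 = 15.8927
segment 4 (189.9° to 213.2°, uniform, h = -28) is passed completely: s = 35.0000 + (-28) = 7.0000
θ = 241° falls in segment 5 (213.2° to 291.7°, uniform, h = -7): β = 241 − 213.2 = 27.8°, B = 78.5°; Δs = -7·27.8/78.5 = -2.4790; s = 7.0000 − 2.4790 = 4.5210

θ=124°: 15.3783
θ=205.8°: 15.8927
θ=241°: 4.5210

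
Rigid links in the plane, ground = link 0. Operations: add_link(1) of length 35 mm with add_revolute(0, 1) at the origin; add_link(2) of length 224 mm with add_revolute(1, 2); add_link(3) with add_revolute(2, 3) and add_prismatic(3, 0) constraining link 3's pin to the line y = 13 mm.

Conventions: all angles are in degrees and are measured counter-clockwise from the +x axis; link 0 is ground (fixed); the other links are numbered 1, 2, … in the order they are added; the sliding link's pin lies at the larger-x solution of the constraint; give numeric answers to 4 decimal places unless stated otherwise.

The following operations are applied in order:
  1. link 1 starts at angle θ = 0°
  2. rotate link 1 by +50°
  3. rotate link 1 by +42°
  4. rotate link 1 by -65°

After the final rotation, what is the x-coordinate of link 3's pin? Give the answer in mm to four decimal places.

geometry: r = 35 mm, L = 224 mm, e = 13 mm; θ starts at 0°
rotate link 1 by +50°: θ ← 0° +50° = 50°
rotate link 1 by +42°: θ ← 50° +42° = 92°
rotate link 1 by -65°: θ ← 92° -65° = 27°
crank pin P = (r cos θ, r sin θ) = (31.185228, 15.889667)
h = r sin θ − e = 15.889667 − 13 = 2.889667
x = r cos θ + √(L² − h²) = 31.185228 + 223.981360 = 255.166589

255.1666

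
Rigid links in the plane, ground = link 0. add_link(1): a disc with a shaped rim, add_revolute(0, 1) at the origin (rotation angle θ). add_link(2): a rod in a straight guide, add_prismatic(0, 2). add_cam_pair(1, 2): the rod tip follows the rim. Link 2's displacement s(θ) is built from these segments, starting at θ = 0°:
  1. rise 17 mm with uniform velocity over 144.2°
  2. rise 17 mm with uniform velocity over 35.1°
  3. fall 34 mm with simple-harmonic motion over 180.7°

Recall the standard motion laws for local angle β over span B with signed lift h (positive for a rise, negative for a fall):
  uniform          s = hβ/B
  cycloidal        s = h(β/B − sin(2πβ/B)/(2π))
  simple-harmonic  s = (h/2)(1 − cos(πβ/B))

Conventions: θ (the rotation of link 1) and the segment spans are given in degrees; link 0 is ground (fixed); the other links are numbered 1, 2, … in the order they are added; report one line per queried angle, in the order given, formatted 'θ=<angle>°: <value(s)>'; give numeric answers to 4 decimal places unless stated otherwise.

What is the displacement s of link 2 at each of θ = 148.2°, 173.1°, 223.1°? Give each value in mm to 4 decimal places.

segment 1 (0° to 144.2°, uniform, h = 17) is passed completely: s = 0.0000 + (17) = 17.0000
θ = 148.2° falls in segment 2 (144.2° to 179.3°, uniform, h = 17): β = 148.2 − 144.2 = 4°, B = 35.1°; Δs = 17·4/35.1 = 1.9373; s = 17.0000 + 1.9373 = 18.9373
θ = 173.1° falls in segment 2 (144.2° to 179.3°, uniform, h = 17): β = 173.1 − 144.2 = 28.9°, B = 35.1°; Δs = 17·28.9/35.1 = 13.9972; s = 17.0000 + 13.9972 = 30.9972
segment 2 (144.2° to 179.3°, uniform, h = 17) is passed completely: s = 17.0000 + (17) = 34.0000
θ = 223.1° falls in segment 3 (179.3° to 360°, simple-harmonic, h = -34): β = 223.1 − 179.3 = 43.8°, B = 180.7°; Δs = -34/2·(1 − cos(π·0.2424)) = -4.6953; s = 34.0000 − 4.6953 = 29.3047

θ=148.2°: 18.9373
θ=173.1°: 30.9972
θ=223.1°: 29.3047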